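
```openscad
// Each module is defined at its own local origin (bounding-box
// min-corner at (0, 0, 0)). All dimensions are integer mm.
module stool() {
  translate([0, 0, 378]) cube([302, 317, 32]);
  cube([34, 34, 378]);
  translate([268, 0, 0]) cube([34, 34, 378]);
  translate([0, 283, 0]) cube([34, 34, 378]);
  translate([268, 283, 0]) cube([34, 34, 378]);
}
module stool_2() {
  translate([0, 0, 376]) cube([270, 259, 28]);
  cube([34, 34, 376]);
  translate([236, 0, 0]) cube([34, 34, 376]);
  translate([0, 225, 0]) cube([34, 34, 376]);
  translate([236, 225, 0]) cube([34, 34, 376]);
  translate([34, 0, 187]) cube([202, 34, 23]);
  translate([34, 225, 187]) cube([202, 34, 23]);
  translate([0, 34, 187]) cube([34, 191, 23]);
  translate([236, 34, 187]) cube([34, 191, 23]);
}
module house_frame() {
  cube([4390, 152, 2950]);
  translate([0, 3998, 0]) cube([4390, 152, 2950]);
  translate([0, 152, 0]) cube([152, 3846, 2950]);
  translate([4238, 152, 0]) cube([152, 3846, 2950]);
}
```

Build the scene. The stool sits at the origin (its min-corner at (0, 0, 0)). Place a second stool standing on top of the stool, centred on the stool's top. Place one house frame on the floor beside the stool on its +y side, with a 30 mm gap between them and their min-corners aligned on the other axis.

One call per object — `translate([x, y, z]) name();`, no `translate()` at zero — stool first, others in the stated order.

stool();
translate([16, 29, 410]) stool_2();
translate([0, 347, 0]) house_frame();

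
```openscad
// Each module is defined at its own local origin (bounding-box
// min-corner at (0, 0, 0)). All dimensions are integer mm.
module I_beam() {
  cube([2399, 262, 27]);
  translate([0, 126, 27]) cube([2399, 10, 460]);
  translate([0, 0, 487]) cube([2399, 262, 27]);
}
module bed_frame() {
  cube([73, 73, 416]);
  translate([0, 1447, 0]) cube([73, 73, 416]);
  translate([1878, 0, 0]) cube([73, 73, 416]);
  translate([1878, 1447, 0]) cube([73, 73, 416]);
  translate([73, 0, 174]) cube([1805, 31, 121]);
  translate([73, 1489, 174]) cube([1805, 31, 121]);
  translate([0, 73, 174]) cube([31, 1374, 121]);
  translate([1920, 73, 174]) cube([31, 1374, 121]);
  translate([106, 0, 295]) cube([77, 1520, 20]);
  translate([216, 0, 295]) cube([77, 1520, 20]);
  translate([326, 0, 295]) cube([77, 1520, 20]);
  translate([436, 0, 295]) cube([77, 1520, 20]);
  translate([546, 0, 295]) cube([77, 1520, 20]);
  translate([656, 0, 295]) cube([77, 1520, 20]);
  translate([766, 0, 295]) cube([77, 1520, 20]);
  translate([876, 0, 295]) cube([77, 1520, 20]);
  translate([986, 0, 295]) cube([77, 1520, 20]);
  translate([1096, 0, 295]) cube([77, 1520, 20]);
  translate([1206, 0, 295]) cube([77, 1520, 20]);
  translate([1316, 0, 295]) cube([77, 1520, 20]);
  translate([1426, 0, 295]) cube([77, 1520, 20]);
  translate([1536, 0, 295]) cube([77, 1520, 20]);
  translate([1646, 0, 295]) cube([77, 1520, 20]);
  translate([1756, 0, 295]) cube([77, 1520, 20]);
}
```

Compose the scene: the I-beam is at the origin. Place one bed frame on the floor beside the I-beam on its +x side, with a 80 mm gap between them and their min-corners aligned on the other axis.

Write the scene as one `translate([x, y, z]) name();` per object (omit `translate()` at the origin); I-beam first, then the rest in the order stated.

I_beam();
translate([2479, 0, 0]) bed_frame();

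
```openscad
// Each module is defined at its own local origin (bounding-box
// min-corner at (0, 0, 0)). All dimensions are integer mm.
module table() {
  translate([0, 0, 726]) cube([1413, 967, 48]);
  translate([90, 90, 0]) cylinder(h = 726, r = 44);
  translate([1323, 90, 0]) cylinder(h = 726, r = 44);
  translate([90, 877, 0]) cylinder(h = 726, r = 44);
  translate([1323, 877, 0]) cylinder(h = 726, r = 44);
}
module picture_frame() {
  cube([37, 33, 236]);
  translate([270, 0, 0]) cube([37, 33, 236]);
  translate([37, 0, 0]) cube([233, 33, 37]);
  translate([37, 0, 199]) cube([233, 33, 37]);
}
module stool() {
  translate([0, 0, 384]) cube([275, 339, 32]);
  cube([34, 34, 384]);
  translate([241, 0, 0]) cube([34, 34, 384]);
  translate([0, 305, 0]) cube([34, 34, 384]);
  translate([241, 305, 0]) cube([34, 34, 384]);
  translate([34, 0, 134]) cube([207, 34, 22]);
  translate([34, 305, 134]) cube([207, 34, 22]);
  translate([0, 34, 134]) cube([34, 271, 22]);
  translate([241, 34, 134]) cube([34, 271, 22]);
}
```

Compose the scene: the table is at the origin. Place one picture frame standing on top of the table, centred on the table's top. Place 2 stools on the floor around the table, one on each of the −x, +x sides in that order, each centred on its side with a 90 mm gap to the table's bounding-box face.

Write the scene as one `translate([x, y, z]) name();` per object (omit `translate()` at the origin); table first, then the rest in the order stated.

table();
translate([553, 467, 774]) picture_frame();
translate([-365, 314, 0]) stool();
translate([1503, 314, 0]) stool();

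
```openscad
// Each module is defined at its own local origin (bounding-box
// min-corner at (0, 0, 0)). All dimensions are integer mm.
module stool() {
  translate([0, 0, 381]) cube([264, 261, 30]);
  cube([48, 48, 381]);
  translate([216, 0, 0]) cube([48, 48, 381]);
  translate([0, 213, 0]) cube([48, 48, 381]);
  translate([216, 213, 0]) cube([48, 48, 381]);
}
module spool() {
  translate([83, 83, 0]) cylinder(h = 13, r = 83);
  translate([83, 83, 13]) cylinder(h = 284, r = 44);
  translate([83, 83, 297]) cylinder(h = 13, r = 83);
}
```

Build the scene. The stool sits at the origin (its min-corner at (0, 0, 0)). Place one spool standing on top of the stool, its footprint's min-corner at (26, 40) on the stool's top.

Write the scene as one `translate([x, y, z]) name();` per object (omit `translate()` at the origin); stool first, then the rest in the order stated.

stool();
translate([26, 40, 411]) spool();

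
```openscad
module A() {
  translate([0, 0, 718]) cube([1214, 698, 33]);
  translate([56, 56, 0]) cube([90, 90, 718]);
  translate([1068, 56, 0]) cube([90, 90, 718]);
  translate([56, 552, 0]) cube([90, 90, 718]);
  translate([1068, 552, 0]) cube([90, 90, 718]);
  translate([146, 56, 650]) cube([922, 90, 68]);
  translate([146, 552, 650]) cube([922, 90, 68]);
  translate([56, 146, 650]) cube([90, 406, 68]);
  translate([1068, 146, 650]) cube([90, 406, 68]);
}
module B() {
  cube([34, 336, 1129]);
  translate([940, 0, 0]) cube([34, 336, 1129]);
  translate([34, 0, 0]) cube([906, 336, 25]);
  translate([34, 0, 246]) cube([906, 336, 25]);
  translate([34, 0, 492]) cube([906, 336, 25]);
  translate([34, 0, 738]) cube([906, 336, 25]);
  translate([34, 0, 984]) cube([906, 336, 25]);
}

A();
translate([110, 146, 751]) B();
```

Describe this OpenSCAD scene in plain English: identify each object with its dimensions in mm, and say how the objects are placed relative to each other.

A is a table: top 1214 mm (x) × 698 mm (y), 33 mm thick, upper face at z = 751 mm, on four 90×90 mm square legs, each inset 56 mm from the nearest pair of top edges, running from z = 0 to the bottom of the top. Four apron rails, 90 mm thick and 68 mm tall, run between adjacent legs with their top edges flush with the underside of the top and their outer faces flush with the legs' outer faces.

B is an open bookshelf. Two side panels, each 34 mm thick, 336 mm deep and 1129 mm tall, stand 974 mm apart (outside-to-outside). Between them sit 5 shelves, each 25 mm thick and 336 mm deep, spanning the full gap between the sides. The bottom shelf rests on the floor (its underside at z = 0) and the clear gap between one shelf's top and the next shelf's underside is 221 mm.

The bookshelf is on top of the table.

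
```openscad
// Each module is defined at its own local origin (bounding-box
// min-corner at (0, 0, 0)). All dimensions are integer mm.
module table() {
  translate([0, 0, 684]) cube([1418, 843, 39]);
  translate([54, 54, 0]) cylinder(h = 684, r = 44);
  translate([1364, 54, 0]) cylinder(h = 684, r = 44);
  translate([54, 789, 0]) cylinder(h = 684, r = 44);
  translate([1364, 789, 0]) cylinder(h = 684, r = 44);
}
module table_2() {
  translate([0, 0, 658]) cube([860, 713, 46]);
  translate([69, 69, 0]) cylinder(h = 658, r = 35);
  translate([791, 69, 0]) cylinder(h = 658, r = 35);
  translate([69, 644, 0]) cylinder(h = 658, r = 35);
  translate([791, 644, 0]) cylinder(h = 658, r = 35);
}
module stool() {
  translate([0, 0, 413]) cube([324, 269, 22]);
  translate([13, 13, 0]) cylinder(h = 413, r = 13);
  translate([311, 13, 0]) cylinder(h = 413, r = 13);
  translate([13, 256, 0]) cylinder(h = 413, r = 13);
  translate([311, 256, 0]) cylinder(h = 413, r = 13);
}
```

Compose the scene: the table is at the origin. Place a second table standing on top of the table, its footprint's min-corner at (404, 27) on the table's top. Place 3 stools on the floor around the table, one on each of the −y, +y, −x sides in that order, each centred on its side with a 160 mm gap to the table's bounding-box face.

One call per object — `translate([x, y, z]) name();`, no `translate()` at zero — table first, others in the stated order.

table();
translate([404, 27, 723]) table_2();
translate([547, -429, 0]) stool();
translate([547, 1003, 0]) stool();
translate([-484, 287, 0]) stool();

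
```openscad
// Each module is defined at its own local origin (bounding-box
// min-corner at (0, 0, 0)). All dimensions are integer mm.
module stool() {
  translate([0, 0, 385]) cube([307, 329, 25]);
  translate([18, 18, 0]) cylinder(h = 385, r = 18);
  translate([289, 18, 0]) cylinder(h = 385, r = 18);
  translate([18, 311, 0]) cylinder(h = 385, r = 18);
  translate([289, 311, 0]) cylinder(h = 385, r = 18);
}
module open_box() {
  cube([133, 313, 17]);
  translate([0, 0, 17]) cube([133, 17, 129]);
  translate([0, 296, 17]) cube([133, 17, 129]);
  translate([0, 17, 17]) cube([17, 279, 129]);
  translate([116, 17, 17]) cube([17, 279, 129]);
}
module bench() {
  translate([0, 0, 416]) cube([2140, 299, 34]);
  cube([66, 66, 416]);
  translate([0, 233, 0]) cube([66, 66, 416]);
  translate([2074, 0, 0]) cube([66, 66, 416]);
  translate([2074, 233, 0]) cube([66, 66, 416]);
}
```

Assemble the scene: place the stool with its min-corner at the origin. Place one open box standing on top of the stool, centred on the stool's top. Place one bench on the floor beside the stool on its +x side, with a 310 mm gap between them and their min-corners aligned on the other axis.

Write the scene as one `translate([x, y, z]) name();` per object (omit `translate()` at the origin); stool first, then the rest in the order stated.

stool();
translate([87, 8, 410]) open_box();
translate([617, 0, 0]) bench();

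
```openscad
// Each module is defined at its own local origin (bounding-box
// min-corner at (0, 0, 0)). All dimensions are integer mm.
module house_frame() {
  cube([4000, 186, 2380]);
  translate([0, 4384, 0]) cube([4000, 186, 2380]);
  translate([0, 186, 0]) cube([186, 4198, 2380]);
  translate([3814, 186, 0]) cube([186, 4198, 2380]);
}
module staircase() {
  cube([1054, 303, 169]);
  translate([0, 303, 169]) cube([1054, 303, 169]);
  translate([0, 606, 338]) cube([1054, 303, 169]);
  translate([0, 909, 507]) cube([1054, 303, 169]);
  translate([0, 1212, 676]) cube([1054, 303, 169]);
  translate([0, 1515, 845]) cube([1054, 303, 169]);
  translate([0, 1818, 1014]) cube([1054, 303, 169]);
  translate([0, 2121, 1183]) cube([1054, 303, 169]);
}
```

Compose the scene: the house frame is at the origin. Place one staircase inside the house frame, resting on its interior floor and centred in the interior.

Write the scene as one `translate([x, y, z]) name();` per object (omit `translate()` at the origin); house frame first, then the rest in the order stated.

house_frame();
translate([1473, 1073, 0]) staircase();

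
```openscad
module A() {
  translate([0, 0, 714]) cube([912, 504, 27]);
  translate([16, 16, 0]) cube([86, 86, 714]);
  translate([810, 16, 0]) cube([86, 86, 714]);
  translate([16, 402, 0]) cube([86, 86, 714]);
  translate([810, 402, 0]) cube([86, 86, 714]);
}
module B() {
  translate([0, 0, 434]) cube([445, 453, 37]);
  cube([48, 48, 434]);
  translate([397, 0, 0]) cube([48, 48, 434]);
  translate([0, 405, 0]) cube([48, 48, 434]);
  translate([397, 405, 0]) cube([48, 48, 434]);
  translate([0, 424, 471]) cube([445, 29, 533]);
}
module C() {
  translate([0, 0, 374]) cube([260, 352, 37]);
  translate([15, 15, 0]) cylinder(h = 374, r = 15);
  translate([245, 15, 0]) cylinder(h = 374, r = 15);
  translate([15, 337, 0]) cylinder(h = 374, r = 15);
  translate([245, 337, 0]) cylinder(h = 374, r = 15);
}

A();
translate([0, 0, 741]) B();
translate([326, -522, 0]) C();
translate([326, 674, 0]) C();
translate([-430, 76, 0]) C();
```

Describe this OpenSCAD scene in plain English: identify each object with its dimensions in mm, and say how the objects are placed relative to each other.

A is a rectangular dining table. The top is 912×504×27 mm with its upper surface at z = 741 mm. It stands on four 86×86 mm square legs, each inset 16 mm from the nearest pair of top edges, running from the floor to the underside of the top.

B is a chair. The seat is a 445×453×37 mm slab with its top at z = 471 mm, on four 48×48 mm corner legs (flush with the seat edges, standing on z = 0). A flat backrest 29 mm thick, 533 mm tall, spans the full seat width and rises from the seat top along its +y edge, rear face flush with the rear of the seat.

C is a four-legged stool. The seat is 260×352 mm, 37 mm thick, top at z = 411 mm. It stands on four round legs, each 30 mm in diameter, from z = 0 to the seat underside, each leg's axis is inset half a diameter from the nearest pair of seat edges (so the leg's bounding box is flush with the corner).

The chair is on top of the table. Three stools sit around the table at the −y, +y, −x sides.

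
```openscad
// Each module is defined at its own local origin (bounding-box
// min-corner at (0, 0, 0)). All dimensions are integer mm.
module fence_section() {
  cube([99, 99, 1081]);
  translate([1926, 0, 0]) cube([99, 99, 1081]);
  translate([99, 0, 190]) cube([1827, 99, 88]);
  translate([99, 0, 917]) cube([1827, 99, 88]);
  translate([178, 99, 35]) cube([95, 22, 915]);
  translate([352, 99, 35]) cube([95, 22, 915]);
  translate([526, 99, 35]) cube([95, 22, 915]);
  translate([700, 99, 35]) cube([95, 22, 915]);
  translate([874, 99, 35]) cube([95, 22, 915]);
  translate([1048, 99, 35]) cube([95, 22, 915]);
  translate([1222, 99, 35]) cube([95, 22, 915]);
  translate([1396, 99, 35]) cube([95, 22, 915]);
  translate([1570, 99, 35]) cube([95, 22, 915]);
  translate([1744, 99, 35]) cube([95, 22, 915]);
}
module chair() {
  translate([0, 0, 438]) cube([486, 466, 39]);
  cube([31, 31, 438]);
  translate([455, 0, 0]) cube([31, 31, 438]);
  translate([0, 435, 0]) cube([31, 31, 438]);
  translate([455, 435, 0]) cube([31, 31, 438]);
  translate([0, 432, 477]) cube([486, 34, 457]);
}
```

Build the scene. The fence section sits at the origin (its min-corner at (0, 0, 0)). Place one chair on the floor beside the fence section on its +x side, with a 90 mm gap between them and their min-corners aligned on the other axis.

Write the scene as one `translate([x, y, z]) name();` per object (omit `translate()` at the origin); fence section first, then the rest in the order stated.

fence_section();
translate([2115, 0, 0]) chair();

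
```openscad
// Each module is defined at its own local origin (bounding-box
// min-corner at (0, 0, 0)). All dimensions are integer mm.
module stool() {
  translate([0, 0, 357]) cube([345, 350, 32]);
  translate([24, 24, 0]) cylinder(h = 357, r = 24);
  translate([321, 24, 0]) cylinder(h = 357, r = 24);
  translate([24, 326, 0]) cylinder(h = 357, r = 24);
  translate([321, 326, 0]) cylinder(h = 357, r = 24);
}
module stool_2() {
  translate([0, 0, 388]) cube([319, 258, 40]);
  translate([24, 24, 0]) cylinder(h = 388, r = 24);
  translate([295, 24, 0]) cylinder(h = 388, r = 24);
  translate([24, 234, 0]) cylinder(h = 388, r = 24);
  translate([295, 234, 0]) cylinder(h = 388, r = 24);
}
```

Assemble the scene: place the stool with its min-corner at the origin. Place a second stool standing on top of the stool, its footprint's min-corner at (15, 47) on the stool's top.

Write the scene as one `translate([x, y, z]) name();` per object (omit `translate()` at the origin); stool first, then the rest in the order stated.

stool();
translate([15, 47, 389]) stool_2();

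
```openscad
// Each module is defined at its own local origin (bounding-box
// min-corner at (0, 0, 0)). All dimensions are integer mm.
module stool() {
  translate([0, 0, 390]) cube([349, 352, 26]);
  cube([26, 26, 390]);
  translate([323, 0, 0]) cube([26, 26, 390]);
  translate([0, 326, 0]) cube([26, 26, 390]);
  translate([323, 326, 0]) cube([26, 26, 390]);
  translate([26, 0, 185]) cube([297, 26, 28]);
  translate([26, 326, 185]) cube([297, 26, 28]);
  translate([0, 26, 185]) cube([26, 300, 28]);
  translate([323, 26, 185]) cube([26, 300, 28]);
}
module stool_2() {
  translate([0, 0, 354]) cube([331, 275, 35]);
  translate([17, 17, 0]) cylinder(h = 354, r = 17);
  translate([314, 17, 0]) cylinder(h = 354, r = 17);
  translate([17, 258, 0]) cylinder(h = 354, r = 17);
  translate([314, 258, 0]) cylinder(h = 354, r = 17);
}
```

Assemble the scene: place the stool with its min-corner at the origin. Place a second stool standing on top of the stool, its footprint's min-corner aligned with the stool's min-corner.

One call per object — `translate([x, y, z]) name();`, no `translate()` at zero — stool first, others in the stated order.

stool();
translate([0, 0, 416]) stool_2();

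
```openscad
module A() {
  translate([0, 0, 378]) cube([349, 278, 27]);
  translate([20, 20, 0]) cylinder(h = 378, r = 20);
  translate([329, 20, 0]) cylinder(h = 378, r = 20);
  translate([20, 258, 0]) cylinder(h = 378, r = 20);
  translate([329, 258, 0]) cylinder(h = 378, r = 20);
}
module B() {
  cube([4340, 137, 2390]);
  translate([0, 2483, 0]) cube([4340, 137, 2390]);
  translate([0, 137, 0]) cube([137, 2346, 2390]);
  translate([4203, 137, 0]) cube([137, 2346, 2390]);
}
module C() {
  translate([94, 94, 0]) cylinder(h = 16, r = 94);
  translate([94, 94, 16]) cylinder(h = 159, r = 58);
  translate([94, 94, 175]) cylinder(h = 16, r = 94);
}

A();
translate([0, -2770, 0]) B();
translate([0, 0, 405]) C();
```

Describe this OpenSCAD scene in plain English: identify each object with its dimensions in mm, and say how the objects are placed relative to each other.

A is a four-legged stool. The seat is 349×278 mm, 27 mm thick, top at z = 405 mm. It stands on four round legs, each 40 mm in diameter, from z = 0 to the seat underside, each leg's axis is inset half a diameter from the nearest pair of seat edges (so the leg's bounding box is flush with the corner).

B is the wall frame of a small rectangular building: four walls, each 2390 mm tall and 137 mm thick, enclosing a footprint 4340 mm (x) by 2620 mm (y) outside-to-outside, with no floor or roof. The front and back walls (the −y and +y sides) span the full width; the two side walls fit between them.

C is a spool: two coaxial disc flanges of radius 94 mm and thickness 16 mm, joined by a core cylinder of radius 58 mm and height 159 mm. The lower flange rests on z = 0 and the three cylinders share a vertical axis.

The house frame is on the floor beside the stool on its −y side. The spool is on top of the stool.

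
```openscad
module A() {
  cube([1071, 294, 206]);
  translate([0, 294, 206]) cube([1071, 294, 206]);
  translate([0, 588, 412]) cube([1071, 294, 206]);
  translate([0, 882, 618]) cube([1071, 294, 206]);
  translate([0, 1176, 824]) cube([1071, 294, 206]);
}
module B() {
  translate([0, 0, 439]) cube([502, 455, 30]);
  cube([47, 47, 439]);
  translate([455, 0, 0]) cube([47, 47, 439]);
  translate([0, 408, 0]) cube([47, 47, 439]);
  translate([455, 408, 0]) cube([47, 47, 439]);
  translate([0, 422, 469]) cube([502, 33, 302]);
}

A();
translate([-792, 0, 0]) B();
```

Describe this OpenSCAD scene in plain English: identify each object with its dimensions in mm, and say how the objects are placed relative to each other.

A is a run of 5 identical solid stair steps. Each tread is 1071×294 mm and each step block is 206 mm high. Step 1 rests on the floor; step k is offset from step 1 by (k−1)×294 mm in y and (k−1)×206 mm in z.

B is a chair. The seat is a 502×455×30 mm slab with its top at z = 469 mm, on four 47×47 mm corner legs (flush with the seat edges, standing on z = 0). A flat backrest 33 mm thick, 302 mm tall, spans the full seat width and rises from the seat top along its +y edge, rear face flush with the rear of the seat.

The chair is on the floor beside the staircase on its −x side.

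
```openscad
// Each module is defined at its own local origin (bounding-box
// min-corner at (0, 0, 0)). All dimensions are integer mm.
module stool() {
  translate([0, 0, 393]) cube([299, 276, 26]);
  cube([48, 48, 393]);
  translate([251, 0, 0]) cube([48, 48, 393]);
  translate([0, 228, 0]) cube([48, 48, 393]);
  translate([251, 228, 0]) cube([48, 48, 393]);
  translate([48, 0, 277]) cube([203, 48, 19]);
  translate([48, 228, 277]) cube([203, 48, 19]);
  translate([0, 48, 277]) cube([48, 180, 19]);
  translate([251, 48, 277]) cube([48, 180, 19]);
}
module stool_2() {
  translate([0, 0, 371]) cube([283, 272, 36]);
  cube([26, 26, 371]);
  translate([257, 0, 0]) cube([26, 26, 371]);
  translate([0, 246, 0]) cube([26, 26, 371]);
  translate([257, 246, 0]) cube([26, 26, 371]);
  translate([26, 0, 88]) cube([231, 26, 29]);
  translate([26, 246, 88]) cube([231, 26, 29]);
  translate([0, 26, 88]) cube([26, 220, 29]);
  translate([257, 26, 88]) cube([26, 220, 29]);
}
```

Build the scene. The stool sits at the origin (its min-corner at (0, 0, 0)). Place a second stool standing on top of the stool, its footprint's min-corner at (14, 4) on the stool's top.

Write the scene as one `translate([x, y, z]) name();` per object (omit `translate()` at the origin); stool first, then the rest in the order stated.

stool();
translate([14, 4, 419]) stool_2();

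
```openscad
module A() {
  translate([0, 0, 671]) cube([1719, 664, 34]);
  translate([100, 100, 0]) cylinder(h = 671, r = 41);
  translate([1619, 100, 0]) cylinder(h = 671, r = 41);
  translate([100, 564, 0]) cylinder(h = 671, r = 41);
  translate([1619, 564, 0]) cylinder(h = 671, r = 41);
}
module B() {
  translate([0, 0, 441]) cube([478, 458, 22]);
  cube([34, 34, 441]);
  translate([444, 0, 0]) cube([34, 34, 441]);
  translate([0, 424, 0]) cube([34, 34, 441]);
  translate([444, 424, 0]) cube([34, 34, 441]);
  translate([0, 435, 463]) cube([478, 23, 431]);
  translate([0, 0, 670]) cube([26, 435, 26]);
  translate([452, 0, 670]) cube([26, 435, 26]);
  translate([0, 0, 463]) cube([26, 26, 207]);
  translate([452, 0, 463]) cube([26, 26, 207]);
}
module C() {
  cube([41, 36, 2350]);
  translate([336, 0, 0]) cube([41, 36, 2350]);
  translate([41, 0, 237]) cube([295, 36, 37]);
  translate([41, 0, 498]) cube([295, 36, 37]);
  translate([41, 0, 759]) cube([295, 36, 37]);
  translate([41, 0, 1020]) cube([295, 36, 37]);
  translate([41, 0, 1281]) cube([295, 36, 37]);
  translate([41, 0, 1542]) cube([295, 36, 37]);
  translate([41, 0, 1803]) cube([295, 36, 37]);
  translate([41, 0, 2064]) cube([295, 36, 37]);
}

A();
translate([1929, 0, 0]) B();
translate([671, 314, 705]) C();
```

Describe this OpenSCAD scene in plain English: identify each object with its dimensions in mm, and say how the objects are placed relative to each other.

A is a table with a 1719×664 mm rectangular top, 34 mm thick, top surface at z = 705 mm, supported by four round legs of 82 mm diameter, each leg's bounding box inset 59 mm from the nearest pair of top edges, running from the floor.

B is a chair: 478×458 mm seat, 22 mm thick, top at z = 463 mm, on four 34 mm square corner legs flush with the seat edges. A 23 mm thick backrest slab spans the full seat width, extending 431 mm above the seat top, its back face flush with the seat's +y edge. Two armrests of 26×26 mm section run along each side from the seat's front edge to the front of the backrest, top faces 233 mm above the seat top and outer faces flush with the seat's x-edges; a 26×26 mm post under the front of each armrest stands on the seat at the front corner.

C is a straight ladder. Two 41×36 mm vertical rails, 2350 mm tall, stand 377 mm apart (outside-to-outside) with their front faces coplanar on the −y side. 8 rungs, each 36 mm deep and 37 mm tall, span between the inner faces of the rails, front faces flush with the rails. The lowest rung's underside is at z = 237 mm and rungs are spaced 261 mm apart (underside to underside).

The chair is on the floor beside the table on its +x side. The ladder is on top of the table, centred.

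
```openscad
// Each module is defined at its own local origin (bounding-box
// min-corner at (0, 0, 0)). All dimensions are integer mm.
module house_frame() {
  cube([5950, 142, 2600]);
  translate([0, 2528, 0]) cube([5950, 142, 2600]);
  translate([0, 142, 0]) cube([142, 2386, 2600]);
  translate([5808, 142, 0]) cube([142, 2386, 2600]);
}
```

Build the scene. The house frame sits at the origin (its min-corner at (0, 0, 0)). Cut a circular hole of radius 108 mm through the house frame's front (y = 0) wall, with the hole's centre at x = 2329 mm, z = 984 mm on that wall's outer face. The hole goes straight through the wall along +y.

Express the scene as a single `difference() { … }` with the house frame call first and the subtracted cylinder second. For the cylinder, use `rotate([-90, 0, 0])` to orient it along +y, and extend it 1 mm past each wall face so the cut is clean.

difference() {
  house_frame();
  translate([2329, -1, 984]) rotate([-90, 0, 0]) cylinder(h = 144, r = 108);
}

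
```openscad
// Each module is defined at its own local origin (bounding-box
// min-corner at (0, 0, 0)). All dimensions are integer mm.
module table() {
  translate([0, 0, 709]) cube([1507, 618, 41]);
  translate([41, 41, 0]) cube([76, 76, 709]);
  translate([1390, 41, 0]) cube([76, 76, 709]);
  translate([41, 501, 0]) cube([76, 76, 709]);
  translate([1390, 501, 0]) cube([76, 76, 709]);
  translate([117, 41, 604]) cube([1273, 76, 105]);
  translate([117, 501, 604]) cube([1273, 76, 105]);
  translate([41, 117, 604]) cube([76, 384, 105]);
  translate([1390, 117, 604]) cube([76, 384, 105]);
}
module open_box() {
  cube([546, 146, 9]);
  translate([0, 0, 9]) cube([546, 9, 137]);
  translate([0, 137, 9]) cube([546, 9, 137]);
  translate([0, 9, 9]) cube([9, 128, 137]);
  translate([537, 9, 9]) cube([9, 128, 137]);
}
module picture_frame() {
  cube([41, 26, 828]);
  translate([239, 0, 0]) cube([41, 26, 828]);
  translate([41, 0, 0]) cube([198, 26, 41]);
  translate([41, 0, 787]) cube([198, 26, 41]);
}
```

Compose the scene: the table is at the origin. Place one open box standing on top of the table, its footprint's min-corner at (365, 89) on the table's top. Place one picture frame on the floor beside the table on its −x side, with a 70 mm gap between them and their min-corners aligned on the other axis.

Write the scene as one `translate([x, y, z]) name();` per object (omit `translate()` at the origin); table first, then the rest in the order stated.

table();
translate([365, 89, 750]) open_box();
translate([-350, 0, 0]) picture_frame();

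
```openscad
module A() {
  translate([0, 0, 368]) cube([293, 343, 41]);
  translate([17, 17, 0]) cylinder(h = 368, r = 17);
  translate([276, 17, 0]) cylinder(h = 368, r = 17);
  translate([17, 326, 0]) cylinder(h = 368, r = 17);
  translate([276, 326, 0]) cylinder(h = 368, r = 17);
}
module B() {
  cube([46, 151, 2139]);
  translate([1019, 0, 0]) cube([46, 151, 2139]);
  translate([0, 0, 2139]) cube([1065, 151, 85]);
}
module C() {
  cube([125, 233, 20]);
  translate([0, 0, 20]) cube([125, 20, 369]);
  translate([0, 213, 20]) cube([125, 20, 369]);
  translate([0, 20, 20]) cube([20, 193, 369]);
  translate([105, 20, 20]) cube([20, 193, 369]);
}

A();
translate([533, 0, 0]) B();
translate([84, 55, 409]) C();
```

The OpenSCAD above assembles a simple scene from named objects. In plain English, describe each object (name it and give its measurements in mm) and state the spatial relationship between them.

A is a four-legged stool. The seat is a 293×343×41 mm slab whose top surface is at z = 409 mm; four round legs, each 34 mm in diameter, run from the floor (z = 0) to the underside of the seat, each leg's axis is inset half a diameter from the nearest pair of seat edges (so the leg's bounding box is flush with the corner).

B is a door frame. The clear opening is 973 mm wide and 2139 mm high. Two 46 mm wide jambs, 151 mm deep, stand either side of the opening from the floor to the top of the opening. A 85 mm thick head sits across the top of both jambs, spanning the full outside width of the frame.

C is an open storage box with external size 125×233×389 mm and wall thickness 20 mm (the base is also 20 mm thick). The base covers the whole footprint; the four walls stand on the base, with the y-facing walls full-width and the x-facing walls fitting between their inner faces.

The door frame is on the floor beside the stool on its +x side. The open box is on top of the stool, centred.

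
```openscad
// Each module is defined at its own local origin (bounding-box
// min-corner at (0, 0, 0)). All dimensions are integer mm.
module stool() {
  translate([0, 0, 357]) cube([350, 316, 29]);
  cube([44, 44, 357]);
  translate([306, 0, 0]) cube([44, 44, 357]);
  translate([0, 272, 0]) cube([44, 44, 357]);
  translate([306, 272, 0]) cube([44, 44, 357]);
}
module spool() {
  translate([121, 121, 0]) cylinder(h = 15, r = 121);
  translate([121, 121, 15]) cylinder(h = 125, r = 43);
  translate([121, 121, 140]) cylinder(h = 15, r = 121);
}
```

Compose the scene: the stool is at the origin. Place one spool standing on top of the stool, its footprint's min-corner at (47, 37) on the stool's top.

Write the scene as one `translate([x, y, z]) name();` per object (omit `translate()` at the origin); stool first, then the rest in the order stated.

stool();
translate([47, 37, 386]) spool();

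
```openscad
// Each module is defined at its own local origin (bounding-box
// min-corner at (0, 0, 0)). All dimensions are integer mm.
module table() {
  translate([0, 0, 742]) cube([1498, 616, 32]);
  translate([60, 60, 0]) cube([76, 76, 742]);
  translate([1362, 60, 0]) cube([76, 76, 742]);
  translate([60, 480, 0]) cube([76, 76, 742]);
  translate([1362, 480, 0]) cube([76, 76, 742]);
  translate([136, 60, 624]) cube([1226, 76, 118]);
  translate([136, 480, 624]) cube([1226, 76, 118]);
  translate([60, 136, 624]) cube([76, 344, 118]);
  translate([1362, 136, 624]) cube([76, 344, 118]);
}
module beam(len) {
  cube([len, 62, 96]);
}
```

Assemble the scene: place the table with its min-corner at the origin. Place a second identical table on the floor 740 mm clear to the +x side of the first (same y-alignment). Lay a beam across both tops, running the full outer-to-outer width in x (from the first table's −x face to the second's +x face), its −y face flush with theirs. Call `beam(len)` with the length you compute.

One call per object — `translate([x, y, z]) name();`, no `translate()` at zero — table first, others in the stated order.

table();
translate([2238, 0, 0]) table();
translate([0, 0, 774]) beam(3736);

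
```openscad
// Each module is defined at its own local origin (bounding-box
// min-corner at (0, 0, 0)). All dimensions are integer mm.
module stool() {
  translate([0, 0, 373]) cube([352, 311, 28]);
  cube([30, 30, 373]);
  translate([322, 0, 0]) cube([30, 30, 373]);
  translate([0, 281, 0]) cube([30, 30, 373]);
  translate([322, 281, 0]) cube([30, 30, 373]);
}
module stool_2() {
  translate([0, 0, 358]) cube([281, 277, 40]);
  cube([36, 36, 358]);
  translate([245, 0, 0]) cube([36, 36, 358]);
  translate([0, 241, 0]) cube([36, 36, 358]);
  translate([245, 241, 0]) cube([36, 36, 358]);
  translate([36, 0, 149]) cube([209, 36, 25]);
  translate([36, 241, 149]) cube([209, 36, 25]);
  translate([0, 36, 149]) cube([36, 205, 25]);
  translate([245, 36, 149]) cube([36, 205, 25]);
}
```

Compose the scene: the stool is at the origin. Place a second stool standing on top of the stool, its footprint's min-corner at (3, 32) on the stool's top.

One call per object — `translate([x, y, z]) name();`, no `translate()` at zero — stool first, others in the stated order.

stool();
translate([3, 32, 401]) stool_2();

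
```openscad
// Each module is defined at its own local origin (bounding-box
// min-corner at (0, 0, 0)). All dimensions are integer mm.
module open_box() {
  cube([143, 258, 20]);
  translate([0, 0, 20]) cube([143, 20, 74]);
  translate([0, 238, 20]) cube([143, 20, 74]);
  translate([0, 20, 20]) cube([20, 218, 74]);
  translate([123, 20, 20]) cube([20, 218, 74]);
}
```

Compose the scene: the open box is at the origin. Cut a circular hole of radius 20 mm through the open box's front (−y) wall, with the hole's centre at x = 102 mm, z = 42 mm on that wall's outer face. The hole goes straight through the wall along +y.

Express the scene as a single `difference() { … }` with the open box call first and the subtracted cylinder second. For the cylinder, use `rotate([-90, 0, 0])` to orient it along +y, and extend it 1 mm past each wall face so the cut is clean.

difference() {
  open_box();
  translate([102, -1, 42]) rotate([-90, 0, 0]) cylinder(h = 22, r = 20);
}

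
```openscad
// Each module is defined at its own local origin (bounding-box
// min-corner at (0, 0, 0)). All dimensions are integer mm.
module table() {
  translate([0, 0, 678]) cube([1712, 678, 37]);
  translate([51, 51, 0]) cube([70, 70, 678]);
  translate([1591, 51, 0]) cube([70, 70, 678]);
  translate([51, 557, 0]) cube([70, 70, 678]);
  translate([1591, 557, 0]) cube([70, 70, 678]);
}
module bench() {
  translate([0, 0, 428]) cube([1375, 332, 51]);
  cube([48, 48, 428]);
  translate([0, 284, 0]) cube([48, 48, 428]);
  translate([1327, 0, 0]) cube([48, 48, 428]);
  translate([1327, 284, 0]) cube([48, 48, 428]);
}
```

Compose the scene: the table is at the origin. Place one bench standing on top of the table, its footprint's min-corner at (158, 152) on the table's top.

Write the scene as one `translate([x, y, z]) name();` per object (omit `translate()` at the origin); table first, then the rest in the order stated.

table();
translate([158, 152, 715]) bench();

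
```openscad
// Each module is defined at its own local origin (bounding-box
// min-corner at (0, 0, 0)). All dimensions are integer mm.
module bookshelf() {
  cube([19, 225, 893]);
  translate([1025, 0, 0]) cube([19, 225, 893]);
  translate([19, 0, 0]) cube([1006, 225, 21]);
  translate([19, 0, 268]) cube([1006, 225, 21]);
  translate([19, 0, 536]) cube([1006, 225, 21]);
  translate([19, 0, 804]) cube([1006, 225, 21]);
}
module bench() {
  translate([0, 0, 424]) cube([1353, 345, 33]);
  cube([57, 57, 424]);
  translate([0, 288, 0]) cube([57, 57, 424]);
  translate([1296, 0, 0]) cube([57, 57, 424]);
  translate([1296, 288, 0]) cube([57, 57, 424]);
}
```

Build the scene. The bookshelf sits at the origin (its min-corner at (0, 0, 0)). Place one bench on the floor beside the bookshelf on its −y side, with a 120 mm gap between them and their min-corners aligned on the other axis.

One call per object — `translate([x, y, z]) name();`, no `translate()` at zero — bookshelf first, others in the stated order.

bookshelf();
translate([0, -465, 0]) bench();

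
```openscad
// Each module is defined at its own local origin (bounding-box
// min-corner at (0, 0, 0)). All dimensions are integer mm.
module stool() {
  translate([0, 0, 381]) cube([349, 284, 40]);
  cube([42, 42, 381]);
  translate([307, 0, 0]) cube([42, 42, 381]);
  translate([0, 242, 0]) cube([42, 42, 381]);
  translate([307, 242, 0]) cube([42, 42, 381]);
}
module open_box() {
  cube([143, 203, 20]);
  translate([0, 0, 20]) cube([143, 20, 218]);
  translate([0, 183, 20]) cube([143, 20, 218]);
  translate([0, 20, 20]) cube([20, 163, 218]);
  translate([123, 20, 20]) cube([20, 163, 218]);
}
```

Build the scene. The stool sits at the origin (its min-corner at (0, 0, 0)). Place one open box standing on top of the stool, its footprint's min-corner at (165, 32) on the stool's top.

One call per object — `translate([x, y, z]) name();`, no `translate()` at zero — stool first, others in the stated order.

stool();
translate([165, 32, 421]) open_box();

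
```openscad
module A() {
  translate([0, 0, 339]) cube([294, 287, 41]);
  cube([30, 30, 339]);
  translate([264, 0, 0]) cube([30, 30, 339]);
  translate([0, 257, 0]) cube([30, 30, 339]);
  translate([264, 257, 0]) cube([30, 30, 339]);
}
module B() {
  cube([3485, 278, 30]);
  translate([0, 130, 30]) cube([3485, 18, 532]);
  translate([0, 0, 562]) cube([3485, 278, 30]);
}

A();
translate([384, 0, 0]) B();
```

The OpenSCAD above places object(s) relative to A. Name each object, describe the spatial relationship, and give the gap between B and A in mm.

The I-beam's nearest face is 90 mm from the stool's +x face.

A is a stool. B is an I-beam. The I-beam is on the floor beside the stool on its +x side. The gap between the I-beam and the stool is 90 mm.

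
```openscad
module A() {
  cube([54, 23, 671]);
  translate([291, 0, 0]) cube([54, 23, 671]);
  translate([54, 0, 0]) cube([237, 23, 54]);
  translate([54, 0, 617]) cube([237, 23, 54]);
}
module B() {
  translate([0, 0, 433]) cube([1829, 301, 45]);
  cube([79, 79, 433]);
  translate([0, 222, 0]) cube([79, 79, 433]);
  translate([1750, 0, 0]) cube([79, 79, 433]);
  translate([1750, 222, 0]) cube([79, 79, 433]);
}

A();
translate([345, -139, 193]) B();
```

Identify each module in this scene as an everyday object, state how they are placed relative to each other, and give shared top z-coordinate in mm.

Both tops at z = 671 mm.

A is a picture frame. B is a bench. The bench is beside the picture frame with their tops flush at z = 671. The shared top z-coordinate is 671 mm.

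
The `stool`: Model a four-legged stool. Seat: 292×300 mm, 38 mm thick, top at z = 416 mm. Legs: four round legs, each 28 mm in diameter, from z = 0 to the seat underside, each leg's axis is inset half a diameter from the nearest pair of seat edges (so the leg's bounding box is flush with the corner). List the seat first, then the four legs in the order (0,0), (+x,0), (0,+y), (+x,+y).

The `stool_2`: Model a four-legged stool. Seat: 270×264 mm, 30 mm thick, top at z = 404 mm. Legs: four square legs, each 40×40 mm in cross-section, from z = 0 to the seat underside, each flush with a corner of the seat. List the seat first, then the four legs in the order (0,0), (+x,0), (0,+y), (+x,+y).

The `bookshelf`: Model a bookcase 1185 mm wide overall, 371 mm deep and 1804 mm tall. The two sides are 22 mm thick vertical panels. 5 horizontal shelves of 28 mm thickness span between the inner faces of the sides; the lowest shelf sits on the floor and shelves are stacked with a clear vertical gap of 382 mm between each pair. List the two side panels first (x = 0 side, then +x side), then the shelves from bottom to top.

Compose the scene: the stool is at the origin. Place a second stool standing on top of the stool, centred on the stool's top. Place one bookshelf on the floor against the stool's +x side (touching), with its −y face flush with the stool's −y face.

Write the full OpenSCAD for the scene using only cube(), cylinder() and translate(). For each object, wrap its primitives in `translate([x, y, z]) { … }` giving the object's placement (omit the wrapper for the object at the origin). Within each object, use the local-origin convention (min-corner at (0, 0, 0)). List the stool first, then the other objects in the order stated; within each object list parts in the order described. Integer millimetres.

translate([0, 0, 378]) cube([292, 300, 38]);
translate([14, 14, 0]) cylinder(h = 378, r = 14);
translate([278, 14, 0]) cylinder(h = 378, r = 14);
translate([14, 286, 0]) cylinder(h = 378, r = 14);
translate([278, 286, 0]) cylinder(h = 378, r = 14);
translate([11, 18, 416]) {
  translate([0, 0, 374]) cube([270, 264, 30]);
  cube([40, 40, 374]);
  translate([230, 0, 0]) cube([40, 40, 374]);
  translate([0, 224, 0]) cube([40, 40, 374]);
  translate([230, 224, 0]) cube([40, 40, 374]);
}
translate([292, 0, 0]) {
  cube([22, 371, 1804]);
  translate([1163, 0, 0]) cube([22, 371, 1804]);
  translate([22, 0, 0]) cube([1141, 371, 28]);
  translate([22, 0, 410]) cube([1141, 371, 28]);
  translate([22, 0, 820]) cube([1141, 371, 28]);
  translate([22, 0, 1230]) cube([1141, 371, 28]);
  translate([22, 0, 1640]) cube([1141, 371, 28]);
}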